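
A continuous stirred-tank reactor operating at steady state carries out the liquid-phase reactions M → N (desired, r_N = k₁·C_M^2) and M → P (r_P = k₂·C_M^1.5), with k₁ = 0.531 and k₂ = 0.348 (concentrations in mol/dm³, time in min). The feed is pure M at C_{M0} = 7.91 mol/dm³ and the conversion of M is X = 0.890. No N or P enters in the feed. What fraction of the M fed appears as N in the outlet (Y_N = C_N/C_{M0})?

Exit C_M = C_{M0}(1−X) = 7.91×0.110 = 0.8701 mol/dm³.
Rates in a CSTR are evaluated at the outlet concentration: r_N = 0.531×0.8701^2 = 0.4020, r_P = 0.348×0.8701^1.5 = 0.2824.
Fraction of consumed M going to N: r_N/(r_N+r_P) = 0.5873.
C_N = 0.5873·C_{M0}·X = 0.5873×7.91×0.890 = 4.13 mol/dm³; Y_N = C_N/C_{M0} = 0.523.

0.523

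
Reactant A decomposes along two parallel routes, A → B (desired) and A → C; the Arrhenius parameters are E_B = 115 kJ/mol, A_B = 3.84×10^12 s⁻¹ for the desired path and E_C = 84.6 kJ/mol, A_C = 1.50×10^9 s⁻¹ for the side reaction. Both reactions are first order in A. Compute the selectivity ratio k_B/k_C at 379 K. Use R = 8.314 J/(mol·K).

With equal orders, S_{B/C} = k_B/k_C = (A_B/A_C)·exp[(E_C−E_B)/(RT)].
(E_C−E_B)/(RT) = (84.6−115)×10³/(8.314×379) = -30400/3151 = -9.648.
k_B/k_C = (3.84×10^12/1.50×10^9)·exp(-9.648) = 2560 × 6.457×10^-5 = 0.165.

0.165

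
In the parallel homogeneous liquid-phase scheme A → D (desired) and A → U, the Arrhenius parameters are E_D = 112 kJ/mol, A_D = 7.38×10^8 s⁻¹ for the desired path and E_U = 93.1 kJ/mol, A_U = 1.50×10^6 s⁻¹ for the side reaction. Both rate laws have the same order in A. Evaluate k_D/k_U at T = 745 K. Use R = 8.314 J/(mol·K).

With equal orders, S_{D/U} = k_D/k_U = (A_D/A_U)·exp[(E_U−E_D)/(RT)].
(E_U−E_D)/(RT) = (93.1−112)×10³/(8.314×745) = -18900/6194 = -3.051.
k_D/k_U = (7.38×10^8/1.50×10^6)·exp(-3.051) = 492.0 × 0.04729 = 23.3.
Since E_D > E_U, raising the temperature improves selectivity toward D.

23.3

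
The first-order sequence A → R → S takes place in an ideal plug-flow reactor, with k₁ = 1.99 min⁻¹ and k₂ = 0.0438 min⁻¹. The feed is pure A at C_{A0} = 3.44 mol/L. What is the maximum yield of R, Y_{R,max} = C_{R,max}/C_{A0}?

Evaluating C_R at τ_opt = ln(k₂/k₁)/(k₂−k₁) gives C_{R,max}/C_{A0} = (k₁/k₂)^[k₂/(k₂−k₁)].
= (1.99/0.0438)^(0.0438/(0.0438−1.99)) = (45.43)^(-0.02251) = 0.9177.

0.918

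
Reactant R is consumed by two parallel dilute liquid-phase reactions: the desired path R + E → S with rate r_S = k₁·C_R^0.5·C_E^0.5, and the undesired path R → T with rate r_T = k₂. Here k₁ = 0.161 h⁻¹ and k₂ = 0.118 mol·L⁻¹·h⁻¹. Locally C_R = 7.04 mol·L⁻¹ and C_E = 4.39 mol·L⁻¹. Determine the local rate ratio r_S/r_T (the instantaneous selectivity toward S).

7.59

S_{S/T} = r_S/r_T = (k₁·C_R^0.5·C_E^0.5)/(k₂) = (k₁/k₂)·C_R^0.5·C_E^0.5.
= (0.161×7.040^0.5×4.390^0.5) / (0.118) = 0.8950/0.1180 = 7.59.
Since the desired path is higher order in R, keeping C_R high (PFR or concentrated feed) favours S.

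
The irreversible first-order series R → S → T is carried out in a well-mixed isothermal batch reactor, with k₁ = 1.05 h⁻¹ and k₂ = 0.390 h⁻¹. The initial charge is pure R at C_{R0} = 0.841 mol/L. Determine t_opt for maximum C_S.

1.50 h

The intermediate peaks when r₁ = r₂, i.e. k₁e^(−k₁t) = k₂e^(−k₂t), giving t_opt = ln(k₂/k₁)/(k₂−k₁).
= ln(0.390/1.05)/(0.390−1.05) = ln(0.3714)/-0.6600 = -0.9904/-0.6600 = 1.50 h.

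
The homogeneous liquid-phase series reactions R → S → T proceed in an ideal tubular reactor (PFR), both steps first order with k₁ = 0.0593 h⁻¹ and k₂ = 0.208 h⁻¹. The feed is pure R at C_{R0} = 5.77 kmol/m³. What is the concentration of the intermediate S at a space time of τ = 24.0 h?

0.539 kmol/m³

For first-order series with pure R initially, C_S(τ) = k₁C_{R0}/(k₂−k₁)·(e^(−k₁τ) − e^(−k₂τ)).
e^(−k₁τ) = e^(−0.0593×24.0) = e^(−1.423) = 0.2409; e^(−k₂τ) = e^(−4.992) = 0.006792.
C_S = 0.0593×5.77/(0.208−0.0593) × (0.2409−0.006792) = 2.301×0.2341 = 0.5388 kmol/m³.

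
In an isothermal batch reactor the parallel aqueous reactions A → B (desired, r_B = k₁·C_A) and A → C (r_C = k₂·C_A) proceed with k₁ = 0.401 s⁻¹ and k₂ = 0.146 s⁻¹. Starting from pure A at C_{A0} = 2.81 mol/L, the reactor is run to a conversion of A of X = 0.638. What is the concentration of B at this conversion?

C_A = C_{A0}(1−X) = 1.017 mol/L.
Both paths are first order in A, so the instantaneous fraction to B is constant: dC_B/d(−C_A) = k₁/(k₁+k₂) = 0.7331.
C_B = 0.7331·(C_{A0}−C_A) = 0.7331×1.793 = 1.31 mol/L.

1.31 mol/L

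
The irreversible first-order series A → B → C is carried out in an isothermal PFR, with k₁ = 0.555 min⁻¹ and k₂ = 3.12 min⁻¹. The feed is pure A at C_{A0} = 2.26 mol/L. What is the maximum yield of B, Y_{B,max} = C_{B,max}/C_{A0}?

0.122

At the optimum, C_{B,max}/C_{A0} = (k₁/k₂)^[k₂/(k₂−k₁)].
= (0.555/3.12)^(3.12/(3.12−0.555)) = (0.1779)^(1.216) = 0.1224.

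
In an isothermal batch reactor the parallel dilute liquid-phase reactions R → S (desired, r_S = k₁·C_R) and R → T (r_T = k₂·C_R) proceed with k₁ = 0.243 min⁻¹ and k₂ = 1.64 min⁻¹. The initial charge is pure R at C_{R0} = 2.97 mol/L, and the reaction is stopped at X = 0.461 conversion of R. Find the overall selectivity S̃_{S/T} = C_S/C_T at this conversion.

0.148

C_R = C_{R0}(1−X) = 1.601 mol/L.
Both paths are first order in R, so the instantaneous fraction to S is constant: dC_S/d(−C_R) = k₁/(k₁+k₂) = 0.1290.
C_S = 0.1290·(C_{R0}−C_R) = 0.1290×1.369 = 0.177 mol/L.
C_T = (C_{R0}−C_R)−C_S = 1.192 mol/L; S̃_{S/T} = 0.1767/1.192 = 0.148.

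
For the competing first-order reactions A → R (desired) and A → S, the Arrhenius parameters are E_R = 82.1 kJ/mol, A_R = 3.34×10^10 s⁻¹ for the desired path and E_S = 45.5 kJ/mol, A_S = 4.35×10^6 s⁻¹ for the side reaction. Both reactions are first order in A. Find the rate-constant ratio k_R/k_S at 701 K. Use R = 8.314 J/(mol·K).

14.4

k_R/k_S = (A_R/A_S)·exp[−(E_R−E_S)/(RT)] = (A_R/A_S)·exp[(E_S−E_R)/(RT)].
(E_S−E_R)/(RT) = (45.5−82.1)×10³/(8.314×701) = -36600/5828 = -6.280.
k_R/k_S = (3.34×10^10/4.35×10^6)·exp(-6.280) = 7678 × 0.001874 = 14.4.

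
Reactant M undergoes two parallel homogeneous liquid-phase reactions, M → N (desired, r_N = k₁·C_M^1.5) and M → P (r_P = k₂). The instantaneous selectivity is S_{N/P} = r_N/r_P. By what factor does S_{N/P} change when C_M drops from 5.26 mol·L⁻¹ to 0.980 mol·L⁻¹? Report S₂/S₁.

S_{N/P} = (k₁/k₂)·C_M^1.5, so S₂/S₁ = (C_{M,2}/C_{M,1})^1.5.
= (0.980/5.26)^1.5 = (0.1863)^1.5 = 0.0804.

0.0804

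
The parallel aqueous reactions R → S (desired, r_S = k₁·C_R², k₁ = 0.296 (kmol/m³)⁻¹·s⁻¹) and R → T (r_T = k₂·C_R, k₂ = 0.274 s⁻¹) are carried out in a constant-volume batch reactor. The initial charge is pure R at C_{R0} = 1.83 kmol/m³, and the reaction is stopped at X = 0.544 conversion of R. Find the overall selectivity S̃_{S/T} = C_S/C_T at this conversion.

C_R = C_{R0}(1−X) = 0.8345 kmol/m³.
Along a PFR/batch, dC_T/dC_R = −r_T/(r_S+r_T) = −k₂/(k₂+k₁·C_R).
Integrating from C_{R0} to C_R: C_T = (0.274/0.296)·ln[(0.274+0.296·1.83)/(0.274+0.296·0.834)] = 0.9257·ln(0.8157/0.5210) = 0.4149 kmol/m³.
Then C_S = (C_{R0}−C_R) − C_T = 0.9955 − 0.4149 = 0.5806 kmol/m³.
S̃_{S/T} = C_S/C_T = 0.5806/0.4149 = 1.40.

1.40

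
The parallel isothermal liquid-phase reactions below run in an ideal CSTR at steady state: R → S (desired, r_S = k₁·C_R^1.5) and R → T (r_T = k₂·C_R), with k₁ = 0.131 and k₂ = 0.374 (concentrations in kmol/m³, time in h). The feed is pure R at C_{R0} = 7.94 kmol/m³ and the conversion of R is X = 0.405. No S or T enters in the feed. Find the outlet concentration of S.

1.39 kmol/m³

Exit C_R = C_{R0}(1−X) = 7.94×0.595 = 4.724 kmol/m³.
In a CSTR the entire volume is at exit conditions, so r_S = 0.131×4.724^1.5 = 1.345 and r_T = 0.374×4.724 = 1.767.
Fraction of consumed R going to S: r_S/(r_S+r_T) = 0.4322.
C_S = 0.4322·C_{R0}·X = 0.4322×7.94×0.405 = 1.39 kmol/m³.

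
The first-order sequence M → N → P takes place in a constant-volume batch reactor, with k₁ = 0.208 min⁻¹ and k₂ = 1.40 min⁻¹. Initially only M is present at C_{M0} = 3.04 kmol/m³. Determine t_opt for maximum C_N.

1.60 min

For first-order series the maximum of C_N occurs at t_opt = ln(k₂/k₁)/(k₂−k₁).
= ln(1.40/0.208)/(1.40−0.208) = ln(6.731)/1.192 = 1.907/1.192 = 1.60 min.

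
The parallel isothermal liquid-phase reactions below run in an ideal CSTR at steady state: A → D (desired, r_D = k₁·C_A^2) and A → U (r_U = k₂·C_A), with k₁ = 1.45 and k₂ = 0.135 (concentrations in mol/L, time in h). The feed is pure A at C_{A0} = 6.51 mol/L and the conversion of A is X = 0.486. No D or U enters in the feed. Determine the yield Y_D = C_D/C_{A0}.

0.473

Exit C_A = C_{A0}(1−X) = 6.51×0.514 = 3.346 mol/L.
A CSTR operates uniformly at the exit composition, giving r_D = 16.24 and r_U = 0.4517 (each k·C_A^n at C_A = 3.346).
Fraction of consumed A going to D: r_D/(r_D+r_U) = 0.9729.
C_D = 0.9729·C_{A0}·X = 0.9729×6.51×0.486 = 3.08 mol/L; Y_D = C_D/C_{A0} = 0.473.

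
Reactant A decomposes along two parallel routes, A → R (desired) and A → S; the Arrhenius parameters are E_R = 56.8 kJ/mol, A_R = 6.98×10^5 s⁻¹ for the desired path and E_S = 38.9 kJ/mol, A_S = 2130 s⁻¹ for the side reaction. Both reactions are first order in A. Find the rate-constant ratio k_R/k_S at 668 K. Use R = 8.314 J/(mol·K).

With equal orders, S_{R/S} = k_R/k_S = (A_R/A_S)·exp[(E_S−E_R)/(RT)].
(E_S−E_R)/(RT) = (38.9−56.8)×10³/(8.314×668) = -17900/5554 = -3.223.
k_R/k_S = (6.98×10^5/2130)·exp(-3.223) = 327.7 × 0.03983 = 13.1.
Since E_R > E_S, raising the temperature improves selectivity toward R.

13.1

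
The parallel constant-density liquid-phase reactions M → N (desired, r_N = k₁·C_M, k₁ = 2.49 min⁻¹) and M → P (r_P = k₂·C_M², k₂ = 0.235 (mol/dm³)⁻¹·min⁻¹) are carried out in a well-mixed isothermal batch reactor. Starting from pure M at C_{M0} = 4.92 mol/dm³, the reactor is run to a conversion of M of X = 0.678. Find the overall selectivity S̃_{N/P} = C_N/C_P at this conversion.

3.33

C_M = C_{M0}(1−X) = 1.584 mol/dm³.
Along a PFR/batch, dC_N/dC_M = −r_N/(r_N+r_P) = −k₁/(k₁+k₂·C_M).
Integrating from C_{M0} to C_M: C_N = (2.49/0.235)·ln[(2.49+0.235·4.92)/(2.49+0.235·1.58)] = 10.60·ln(3.646/2.862) = 2.565 mol/dm³.
C_P = (C_{M0}−C_M)−C_N = 0.7709 mol/dm³; S̃_{N/P} = 2.565/0.7709 = 3.33.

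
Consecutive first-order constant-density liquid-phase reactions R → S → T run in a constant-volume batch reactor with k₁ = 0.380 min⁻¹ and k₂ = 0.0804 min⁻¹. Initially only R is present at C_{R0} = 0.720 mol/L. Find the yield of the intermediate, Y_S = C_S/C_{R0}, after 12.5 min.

For first-order series with pure R initially, C_S(t) = k₁C_{R0}/(k₂−k₁)·(e^(−k₁t) − e^(−k₂t)).
e^(−k₁t) = e^(−0.380×12.5) = e^(−4.750) = 0.008652; e^(−k₂t) = e^(−1.005) = 0.3660.
C_S = 0.380×0.720/(0.0804−0.380) × (0.008652−0.3660) = (-0.9132)×(-0.3574) = 0.3264 mol/L.
Y_S = C_S/C_{R0} = 0.3264/0.720 = 0.453.

0.453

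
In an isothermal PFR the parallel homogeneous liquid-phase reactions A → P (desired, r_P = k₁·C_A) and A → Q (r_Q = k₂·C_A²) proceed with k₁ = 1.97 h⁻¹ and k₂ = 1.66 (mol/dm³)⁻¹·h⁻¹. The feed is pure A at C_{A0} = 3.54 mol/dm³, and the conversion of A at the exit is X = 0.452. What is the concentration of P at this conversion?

0.490 mol/dm³

C_A = C_{A0}(1−X) = 1.940 mol/dm³.
Along a PFR/batch, dC_P/dC_A = −r_P/(r_P+r_Q) = −k₁/(k₁+k₂·C_A).
Integrating from C_{A0} to C_A: C_P = (1.97/1.66)·ln[(1.97+1.66·3.54)/(1.97+1.66·1.94)] = 1.187·ln(7.846/5.190) = 0.4904 mol/dm³.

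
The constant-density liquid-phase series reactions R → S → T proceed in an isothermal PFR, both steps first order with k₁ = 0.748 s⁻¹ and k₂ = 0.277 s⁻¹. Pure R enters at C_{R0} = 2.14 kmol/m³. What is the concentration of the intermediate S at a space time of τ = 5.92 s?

0.619 kmol/m³

For first-order series with pure R initially, C_S(τ) = k₁C_{R0}/(k₂−k₁)·(e^(−k₁τ) − e^(−k₂τ)).
e^(−k₁τ) = e^(−0.748×5.92) = e^(−4.428) = 0.01194; e^(−k₂τ) = e^(−1.640) = 0.1940.
C_S = 0.748×2.14/(0.277−0.748) × (0.01194−0.1940) = (-3.399)×(-0.1821) = 0.6188 kmol/m³.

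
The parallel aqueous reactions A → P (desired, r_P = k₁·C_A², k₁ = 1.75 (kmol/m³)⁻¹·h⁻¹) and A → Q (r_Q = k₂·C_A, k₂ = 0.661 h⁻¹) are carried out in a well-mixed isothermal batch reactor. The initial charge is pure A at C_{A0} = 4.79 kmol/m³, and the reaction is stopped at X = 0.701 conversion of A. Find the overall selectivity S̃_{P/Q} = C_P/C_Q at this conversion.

C_A = C_{A0}(1−X) = 1.432 kmol/m³.
Along a PFR/batch, dC_Q/dC_A = −r_Q/(r_P+r_Q) = −k₂/(k₂+k₁·C_A).
Integrating from C_{A0} to C_A: C_Q = (0.661/1.75)·ln[(0.661+1.75·4.79)/(0.661+1.75·1.43)] = 0.3777·ln(9.043/3.167) = 0.3963 kmol/m³.
Then C_P = (C_{A0}−C_A) − C_Q = 3.358 − 0.3963 = 2.962 kmol/m³.
S̃_{P/Q} = C_P/C_Q = 2.962/0.3963 = 7.47.

7.47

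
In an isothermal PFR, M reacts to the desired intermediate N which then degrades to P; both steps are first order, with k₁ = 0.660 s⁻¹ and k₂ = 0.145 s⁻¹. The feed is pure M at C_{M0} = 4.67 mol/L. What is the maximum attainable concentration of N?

Evaluating C_N at τ_opt = ln(k₂/k₁)/(k₂−k₁) gives C_{N,max}/C_{M0} = (k₁/k₂)^[k₂/(k₂−k₁)].
= (0.660/0.145)^(0.145/(0.145−0.660)) = (4.552)^(-0.2816) = 0.6527.
C_{N,max} = 0.6527×4.67 = 3.05 mol/L.

3.05 mol/L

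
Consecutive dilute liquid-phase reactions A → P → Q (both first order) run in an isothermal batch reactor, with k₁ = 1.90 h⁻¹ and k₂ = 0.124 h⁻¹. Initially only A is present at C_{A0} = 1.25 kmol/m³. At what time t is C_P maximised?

1.54 h

The intermediate peaks when r₁ = r₂, i.e. k₁e^(−k₁t) = k₂e^(−k₂t), giving t_opt = ln(k₂/k₁)/(k₂−k₁).
= ln(0.124/1.90)/(0.124−1.90) = ln(0.06526)/-1.776 = -2.729/-1.776 = 1.54 h.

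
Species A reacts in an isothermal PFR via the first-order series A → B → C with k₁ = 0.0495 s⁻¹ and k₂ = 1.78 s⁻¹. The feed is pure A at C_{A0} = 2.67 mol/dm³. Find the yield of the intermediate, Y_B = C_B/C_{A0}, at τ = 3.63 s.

The intermediate concentration in a first-order A→B→C sequence is C_B = k₁C_{A0}(e^(−k₁τ) − e^(−k₂τ))/(k₂−k₁).
e^(−k₁τ) = e^(−0.0495×3.63) = e^(−0.1797) = 0.8355; e^(−k₂τ) = e^(−6.461) = 0.001563.
C_B = 0.0495×2.67/(1.78−0.0495) × (0.8355−0.001563) = 0.07637×0.8340 = 0.06369 mol/dm³.
Y_B = C_B/C_{A0} = 0.06369/2.67 = 0.0239.

0.0239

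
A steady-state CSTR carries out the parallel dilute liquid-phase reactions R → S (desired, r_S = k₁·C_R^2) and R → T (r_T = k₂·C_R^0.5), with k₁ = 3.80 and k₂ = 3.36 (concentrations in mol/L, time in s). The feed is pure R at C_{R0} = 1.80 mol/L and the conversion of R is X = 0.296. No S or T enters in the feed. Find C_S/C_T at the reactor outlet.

1.61

Exit C_R = C_{R0}(1−X) = 1.80×0.704 = 1.267 mol/L.
Rates in a CSTR are evaluated at the outlet concentration: r_S = 3.80×1.267^2 = 6.102, r_T = 3.36×1.267^0.5 = 3.782.
Overall selectivity = C_S/C_T = r_Sτ/(r_Tτ) = r_S/r_T = 1.61.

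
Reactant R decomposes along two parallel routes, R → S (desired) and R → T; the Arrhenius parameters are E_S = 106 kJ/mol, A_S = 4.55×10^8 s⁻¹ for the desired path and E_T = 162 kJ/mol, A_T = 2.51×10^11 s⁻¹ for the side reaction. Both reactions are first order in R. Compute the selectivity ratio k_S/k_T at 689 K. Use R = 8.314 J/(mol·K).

k_S/k_T = (A_S/A_T)·exp[−(E_S−E_T)/(RT)] = (A_S/A_T)·exp[(E_T−E_S)/(RT)].
(E_T−E_S)/(RT) = (162−106)×10³/(8.314×689) = 56000/5728 = 9.776.
k_S/k_T = (4.55×10^8/2.51×10^11)·exp(9.776) = 0.001813 × 17605 = 31.9.
Since E_S < E_T, lowering the temperature improves selectivity toward S.

31.9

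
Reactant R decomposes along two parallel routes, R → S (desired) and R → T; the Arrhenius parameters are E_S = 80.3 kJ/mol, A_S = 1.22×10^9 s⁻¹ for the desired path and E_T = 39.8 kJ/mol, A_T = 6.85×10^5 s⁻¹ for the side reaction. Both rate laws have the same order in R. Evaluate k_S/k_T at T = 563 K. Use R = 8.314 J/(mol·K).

0.311

k_S/k_T = (A_S/A_T)·exp[−(E_S−E_T)/(RT)] = (A_S/A_T)·exp[(E_T−E_S)/(RT)].
(E_T−E_S)/(RT) = (39.8−80.3)×10³/(8.314×563) = -40500/4681 = -8.652.
k_S/k_T = (1.22×10^9/6.85×10^5)·exp(-8.652) = 1781 × 1.747×10^-4 = 0.311.
Since E_S > E_T, raising the temperature improves selectivity toward S.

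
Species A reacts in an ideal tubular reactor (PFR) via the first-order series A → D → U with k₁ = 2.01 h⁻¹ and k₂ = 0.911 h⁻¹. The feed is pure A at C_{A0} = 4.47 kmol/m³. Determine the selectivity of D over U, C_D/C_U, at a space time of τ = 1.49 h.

The intermediate concentration in a first-order A→B→C sequence is C_D = k₁C_{A0}(e^(−k₁τ) − e^(−k₂τ))/(k₂−k₁).
e^(−k₁τ) = e^(−2.01×1.49) = e^(−2.995) = 0.05004; e^(−k₂τ) = e^(−1.357) = 0.2573.
C_D = 2.01×4.47/(0.911−2.01) × (0.05004−0.2573) = (-8.175)×(-0.2073) = 1.695 kmol/m³.
C_A = C_{A0}e^(−k₁τ) = 0.2237 kmol/m³, so C_U = C_{A0}−C_A−C_D = 2.552 kmol/m³; C_D/C_U = 0.664.

0.664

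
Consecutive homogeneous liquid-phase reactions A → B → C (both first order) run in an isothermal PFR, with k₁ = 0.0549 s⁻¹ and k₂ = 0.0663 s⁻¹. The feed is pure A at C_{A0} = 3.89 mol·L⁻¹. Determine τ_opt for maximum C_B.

16.6 s

The intermediate peaks when r₁ = r₂, i.e. k₁e^(−k₁τ) = k₂e^(−k₂τ), giving τ_opt = ln(k₂/k₁)/(k₂−k₁).
= ln(0.0663/0.0549)/(0.0663−0.0549) = ln(1.208)/0.01140 = 0.1887/0.01140 = 16.6 s.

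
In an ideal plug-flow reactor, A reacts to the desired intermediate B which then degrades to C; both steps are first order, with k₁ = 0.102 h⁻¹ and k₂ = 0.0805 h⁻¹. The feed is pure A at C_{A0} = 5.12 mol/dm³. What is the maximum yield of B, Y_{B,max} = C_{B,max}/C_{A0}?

Evaluating C_B at τ_opt = ln(k₂/k₁)/(k₂−k₁) gives C_{B,max}/C_{A0} = (k₁/k₂)^[k₂/(k₂−k₁)].
= (0.102/0.0805)^(0.0805/(0.0805−0.102)) = (1.267)^(-3.744) = 0.4122.

0.412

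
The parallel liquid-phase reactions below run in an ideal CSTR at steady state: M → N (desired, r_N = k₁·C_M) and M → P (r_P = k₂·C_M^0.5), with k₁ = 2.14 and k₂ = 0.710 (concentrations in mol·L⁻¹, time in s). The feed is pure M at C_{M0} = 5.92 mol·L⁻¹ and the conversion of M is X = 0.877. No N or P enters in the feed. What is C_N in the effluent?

Exit C_M = C_{M0}(1−X) = 5.92×0.123 = 0.7282 mol·L⁻¹.
In a CSTR the entire volume is at exit conditions, so r_N = 2.14×0.7282 = 1.558 and r_P = 0.710×0.7282^0.5 = 0.6059.
Fraction of consumed M going to N: r_N/(r_N+r_P) = 0.7200.
C_N = 0.7200·C_{M0}·X = 0.7200×5.92×0.877 = 3.74 mol·L⁻¹.

3.74 mol·L⁻¹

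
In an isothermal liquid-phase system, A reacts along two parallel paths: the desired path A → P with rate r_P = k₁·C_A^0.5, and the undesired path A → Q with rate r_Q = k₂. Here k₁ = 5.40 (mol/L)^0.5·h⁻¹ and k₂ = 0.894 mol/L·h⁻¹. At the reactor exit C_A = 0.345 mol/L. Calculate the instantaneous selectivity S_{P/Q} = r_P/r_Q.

3.55

S_{P/Q} = r_P/r_Q = (k₁·C_A^0.5)/(k₂) = (k₁/k₂)·C_A^0.5.
= (5.40×0.3450^0.5) / (0.894) = 3.172/0.8940 = 3.55.
Since the desired path is higher order in A, keeping C_A high (PFR or concentrated feed) favours P.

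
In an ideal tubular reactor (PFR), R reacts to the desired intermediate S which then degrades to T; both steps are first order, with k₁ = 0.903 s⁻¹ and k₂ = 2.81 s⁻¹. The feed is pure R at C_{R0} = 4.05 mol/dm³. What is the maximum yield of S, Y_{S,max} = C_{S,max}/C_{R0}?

0.188

For a first-order series the maximum intermediate yield is C_{S,max}/C_{R0} = (k₁/k₂)^[k₂/(k₂−k₁)].
= (0.903/2.81)^(2.81/(2.81−0.903)) = (0.3214)^(1.474) = 0.1877.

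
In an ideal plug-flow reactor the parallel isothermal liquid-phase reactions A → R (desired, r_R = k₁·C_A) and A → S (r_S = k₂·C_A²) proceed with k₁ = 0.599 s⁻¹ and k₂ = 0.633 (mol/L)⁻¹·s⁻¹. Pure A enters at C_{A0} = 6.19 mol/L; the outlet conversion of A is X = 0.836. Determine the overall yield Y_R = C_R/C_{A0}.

0.197

C_A = C_{A0}(1−X) = 1.015 mol/L.
Along a PFR/batch, dC_R/dC_A = −r_R/(r_R+r_S) = −k₁/(k₁+k₂·C_A).
Integrating from C_{A0} to C_A: C_R = (0.599/0.633)·ln[(0.599+0.633·6.19)/(0.599+0.633·1.02)] = 0.9463·ln(4.517/1.242) = 1.222 mol/L.
Y_R = C_R/C_{A0} = 1.222/6.19 = 0.197.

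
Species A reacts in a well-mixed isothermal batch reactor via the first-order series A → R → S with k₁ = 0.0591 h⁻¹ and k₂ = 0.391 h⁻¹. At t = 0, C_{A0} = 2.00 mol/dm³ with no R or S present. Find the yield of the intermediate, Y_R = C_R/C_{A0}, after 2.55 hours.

0.0875

Solving the coupled first-order balances gives C_R(t) = [k₁/(k₂−k₁)]·C_{A0}·(e^(−k₁t) − e^(−k₂t)).
e^(−k₁t) = e^(−0.0591×2.55) = e^(−0.1507) = 0.8601; e^(−k₂t) = e^(−0.9970) = 0.3690.
C_R = 0.0591×2.00/(0.391−0.0591) × (0.8601−0.3690) = 0.3561×0.4911 = 0.1749 mol/dm³.
Y_R = C_R/C_{A0} = 0.1749/2.00 = 0.0875.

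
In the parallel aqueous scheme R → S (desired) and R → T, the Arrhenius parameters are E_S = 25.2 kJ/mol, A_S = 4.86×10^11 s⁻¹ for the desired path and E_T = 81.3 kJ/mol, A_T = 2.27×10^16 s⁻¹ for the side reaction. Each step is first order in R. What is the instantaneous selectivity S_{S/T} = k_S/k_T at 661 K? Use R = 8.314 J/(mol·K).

0.581

k_S/k_T = (A_S/A_T)·exp[−(E_S−E_T)/(RT)] = (A_S/A_T)·exp[(E_T−E_S)/(RT)].
(E_T−E_S)/(RT) = (81.3−25.2)×10³/(8.314×661) = 56100/5496 = 10.21.
k_S/k_T = (4.86×10^11/2.27×10^16)·exp(10.21) = 2.141×10^-5 × 27126 = 0.581.
Since E_S < E_T, lowering the temperature improves selectivity toward S.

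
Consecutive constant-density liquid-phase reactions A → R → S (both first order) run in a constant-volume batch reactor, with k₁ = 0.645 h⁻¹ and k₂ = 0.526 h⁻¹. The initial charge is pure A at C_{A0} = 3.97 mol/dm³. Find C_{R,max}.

Evaluating C_R at t_opt = ln(k₂/k₁)/(k₂−k₁) gives C_{R,max}/C_{A0} = (k₁/k₂)^[k₂/(k₂−k₁)].
= (0.645/0.526)^(0.526/(0.526−0.645)) = (1.226)^(-4.420) = 0.4060.
C_{R,max} = 0.4060×3.97 = 1.61 mol/dm³.

1.61 mol/dm³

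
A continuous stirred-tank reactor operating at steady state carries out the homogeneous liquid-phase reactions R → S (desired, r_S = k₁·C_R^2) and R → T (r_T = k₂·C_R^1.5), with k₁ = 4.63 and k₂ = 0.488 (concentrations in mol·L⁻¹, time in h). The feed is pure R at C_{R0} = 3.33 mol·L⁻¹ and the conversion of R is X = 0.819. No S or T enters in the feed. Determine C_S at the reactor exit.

2.40 mol·L⁻¹

Exit C_R = C_{R0}(1−X) = 3.33×0.181 = 0.6027 mol·L⁻¹.
In a CSTR the entire volume is at exit conditions, so r_S = 4.63×0.6027^2 = 1.682 and r_T = 0.488×0.6027^1.5 = 0.2284.
Fraction of consumed R going to S: r_S/(r_S+r_T) = 0.8805.
C_S = 0.8805·C_{R0}·X = 0.8805×3.33×0.819 = 2.40 mol·L⁻¹.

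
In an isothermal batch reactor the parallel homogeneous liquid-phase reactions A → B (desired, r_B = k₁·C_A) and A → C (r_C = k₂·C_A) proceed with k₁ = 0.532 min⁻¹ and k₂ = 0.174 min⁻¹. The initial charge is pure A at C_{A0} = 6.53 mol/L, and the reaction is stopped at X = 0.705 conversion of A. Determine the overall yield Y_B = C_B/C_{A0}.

0.531

C_A = C_{A0}(1−X) = 1.926 mol/L.
Both paths are first order in A, so the instantaneous fraction to B is constant: dC_B/d(−C_A) = k₁/(k₁+k₂) = 0.7535.
C_B = 0.7535·(C_{A0}−C_A) = 0.7535×4.604 = 3.47 mol/L.
Y_B = C_B/C_{A0} = 3.469/6.53 = 0.531.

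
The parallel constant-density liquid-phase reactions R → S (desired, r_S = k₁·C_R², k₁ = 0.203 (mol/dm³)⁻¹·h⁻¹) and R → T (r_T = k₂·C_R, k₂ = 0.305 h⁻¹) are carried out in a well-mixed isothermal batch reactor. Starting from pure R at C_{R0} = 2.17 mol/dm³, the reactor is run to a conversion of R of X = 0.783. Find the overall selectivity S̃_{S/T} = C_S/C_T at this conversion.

C_R = C_{R0}(1−X) = 0.4709 mol/dm³.
Along a PFR/batch, dC_T/dC_R = −r_T/(r_S+r_T) = −k₂/(k₂+k₁·C_R).
Integrating from C_{R0} to C_R: C_T = (0.305/0.203)·ln[(0.305+0.203·2.17)/(0.305+0.203·0.471)] = 1.502·ln(0.7455/0.4006) = 0.9332 mol/dm³.
Then C_S = (C_{R0}−C_R) − C_T = 1.699 − 0.9332 = 0.7659 mol/dm³.
S̃_{S/T} = C_S/C_T = 0.7659/0.9332 = 0.821.

0.821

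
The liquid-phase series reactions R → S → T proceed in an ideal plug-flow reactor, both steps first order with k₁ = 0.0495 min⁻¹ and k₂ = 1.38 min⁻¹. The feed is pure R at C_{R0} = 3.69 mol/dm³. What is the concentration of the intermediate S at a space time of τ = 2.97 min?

For first-order series with pure R initially, C_S(τ) = k₁C_{R0}/(k₂−k₁)·(e^(−k₁τ) − e^(−k₂τ)).
e^(−k₁τ) = e^(−0.0495×2.97) = e^(−0.1470) = 0.8633; e^(−k₂τ) = e^(−4.099) = 0.01660.
C_S = 0.0495×3.69/(1.38−0.0495) × (0.8633−0.01660) = 0.1373×0.8467 = 0.1162 mol/dm³.

0.116 mol/dm³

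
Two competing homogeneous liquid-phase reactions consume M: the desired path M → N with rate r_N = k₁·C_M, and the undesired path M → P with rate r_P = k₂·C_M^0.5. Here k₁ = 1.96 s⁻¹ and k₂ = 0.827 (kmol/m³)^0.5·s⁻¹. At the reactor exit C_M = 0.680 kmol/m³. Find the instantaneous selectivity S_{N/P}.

S_{N/P} = r_N/r_P = (k₁·C_M)/(k₂·C_M^0.5) = (k₁/k₂)·C_M^0.5.
= (1.96×0.6800) / (0.827×0.6800^0.5) = 1.333/0.6820 = 1.95.

1.95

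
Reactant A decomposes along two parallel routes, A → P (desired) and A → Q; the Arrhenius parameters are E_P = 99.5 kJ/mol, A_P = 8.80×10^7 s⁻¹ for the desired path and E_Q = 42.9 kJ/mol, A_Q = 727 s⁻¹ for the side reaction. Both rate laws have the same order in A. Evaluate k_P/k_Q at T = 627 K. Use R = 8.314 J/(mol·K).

With equal orders, S_{P/Q} = k_P/k_Q = (A_P/A_Q)·exp[(E_Q−E_P)/(RT)].
(E_Q−E_P)/(RT) = (42.9−99.5)×10³/(8.314×627) = -56600/5213 = -10.86.
k_P/k_Q = (8.80×10^7/727)·exp(-10.86) = 1.210×10^5 × 1.926×10^-5 = 2.33.

2.33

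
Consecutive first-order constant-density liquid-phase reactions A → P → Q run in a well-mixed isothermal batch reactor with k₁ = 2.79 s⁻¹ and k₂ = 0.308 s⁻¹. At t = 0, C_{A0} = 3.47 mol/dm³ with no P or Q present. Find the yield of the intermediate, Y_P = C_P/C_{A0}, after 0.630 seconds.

0.732

The intermediate concentration in a first-order A→B→C sequence is C_P = k₁C_{A0}(e^(−k₁t) − e^(−k₂t))/(k₂−k₁).
e^(−k₁t) = e^(−2.79×0.630) = e^(−1.758) = 0.1724; e^(−k₂t) = e^(−0.1940) = 0.8236.
C_P = 2.79×3.47/(0.308−2.79) × (0.1724−0.8236) = (-3.901)×(-0.6512) = 2.540 mol/dm³.
Y_P = C_P/C_{A0} = 2.540/3.47 = 0.732.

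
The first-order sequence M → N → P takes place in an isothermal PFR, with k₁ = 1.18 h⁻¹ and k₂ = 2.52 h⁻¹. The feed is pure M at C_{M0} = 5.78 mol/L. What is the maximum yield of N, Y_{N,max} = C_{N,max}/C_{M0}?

At the optimum, C_{N,max}/C_{M0} = (k₁/k₂)^[k₂/(k₂−k₁)].
= (1.18/2.52)^(2.52/(2.52−1.18)) = (0.4683)^(1.881) = 0.2401.

0.240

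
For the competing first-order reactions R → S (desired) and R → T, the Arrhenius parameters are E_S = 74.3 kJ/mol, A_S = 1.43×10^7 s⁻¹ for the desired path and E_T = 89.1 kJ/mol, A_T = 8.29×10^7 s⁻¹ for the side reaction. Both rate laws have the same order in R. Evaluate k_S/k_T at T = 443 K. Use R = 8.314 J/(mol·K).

9.59

With equal orders, S_{S/T} = k_S/k_T = (A_S/A_T)·exp[(E_T−E_S)/(RT)].
(E_T−E_S)/(RT) = (89.1−74.3)×10³/(8.314×443) = 14800/3683 = 4.018.
k_S/k_T = (1.43×10^7/8.29×10^7)·exp(4.018) = 0.1725 × 55.61 = 9.59.
Since E_S < E_T, lowering the temperature improves selectivity toward S.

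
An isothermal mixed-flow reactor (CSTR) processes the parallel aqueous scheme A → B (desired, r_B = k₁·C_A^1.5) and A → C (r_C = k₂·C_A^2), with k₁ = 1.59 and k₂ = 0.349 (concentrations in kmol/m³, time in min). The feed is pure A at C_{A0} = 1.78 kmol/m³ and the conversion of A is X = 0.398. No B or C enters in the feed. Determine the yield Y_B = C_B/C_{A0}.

0.324

Exit C_A = C_{A0}(1−X) = 1.78×0.602 = 1.072 kmol/m³.
In a CSTR the entire volume is at exit conditions, so r_B = 1.59×1.072^1.5 = 1.764 and r_C = 0.349×1.072^2 = 0.4007.
Fraction of consumed A going to B: r_B/(r_B+r_C) = 0.8149.
C_B = 0.8149·C_{A0}·X = 0.8149×1.78×0.398 = 0.577 kmol/m³; Y_B = C_B/C_{A0} = 0.324.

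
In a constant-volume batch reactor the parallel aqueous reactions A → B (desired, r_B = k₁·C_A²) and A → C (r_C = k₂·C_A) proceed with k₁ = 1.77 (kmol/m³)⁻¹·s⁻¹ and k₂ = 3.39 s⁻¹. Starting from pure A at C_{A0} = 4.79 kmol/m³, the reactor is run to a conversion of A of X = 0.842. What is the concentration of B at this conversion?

C_A = C_{A0}(1−X) = 0.7568 kmol/m³.
Along a PFR/batch, dC_C/dC_A = −r_C/(r_B+r_C) = −k₂/(k₂+k₁·C_A).
Integrating from C_{A0} to C_A: C_C = (3.39/1.77)·ln[(3.39+1.77·4.79)/(3.39+1.77·0.757)] = 1.915·ln(11.87/4.730) = 1.762 kmol/m³.
Then C_B = (C_{A0}−C_A) − C_C = 4.033 − 1.762 = 2.271 kmol/m³.

2.27 kmol/m³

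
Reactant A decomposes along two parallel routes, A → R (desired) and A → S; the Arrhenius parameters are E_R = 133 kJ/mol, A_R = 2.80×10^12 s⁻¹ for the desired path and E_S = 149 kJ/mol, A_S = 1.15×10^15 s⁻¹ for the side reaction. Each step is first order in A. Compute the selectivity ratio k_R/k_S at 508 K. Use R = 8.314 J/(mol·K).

0.108

k_R/k_S = (A_R/A_S)·exp[−(E_R−E_S)/(RT)] = (A_R/A_S)·exp[(E_S−E_R)/(RT)].
(E_S−E_R)/(RT) = (149−133)×10³/(8.314×508) = 16000/4224 = 3.788.
k_R/k_S = (2.80×10^12/1.15×10^15)·exp(3.788) = 0.002435 × 44.18 = 0.108.
Since E_R < E_S, lowering the temperature improves selectivity toward R.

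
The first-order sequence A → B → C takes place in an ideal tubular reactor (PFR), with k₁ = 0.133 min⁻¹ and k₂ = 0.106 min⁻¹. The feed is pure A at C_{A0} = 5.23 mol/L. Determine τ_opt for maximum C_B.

For first-order series the maximum of C_B occurs at τ_opt = ln(k₂/k₁)/(k₂−k₁).
= ln(0.106/0.133)/(0.106−0.133) = ln(0.7970)/-0.02700 = -0.2269/-0.02700 = 8.40 min.

8.40 min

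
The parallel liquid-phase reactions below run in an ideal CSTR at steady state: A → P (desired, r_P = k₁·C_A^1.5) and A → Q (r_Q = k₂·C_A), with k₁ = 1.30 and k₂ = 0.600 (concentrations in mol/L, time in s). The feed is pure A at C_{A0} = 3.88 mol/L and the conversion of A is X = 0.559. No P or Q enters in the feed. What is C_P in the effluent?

Exit C_A = C_{A0}(1−X) = 3.88×0.441 = 1.711 mol/L.
Rates in a CSTR are evaluated at the outlet concentration: r_P = 1.30×1.711^1.5 = 2.910, r_Q = 0.600×1.711 = 1.027.
Fraction of consumed A going to P: r_P/(r_P+r_Q) = 0.7392.
C_P = 0.7392·C_{A0}·X = 0.7392×3.88×0.559 = 1.60 mol/L.

1.60 mol/L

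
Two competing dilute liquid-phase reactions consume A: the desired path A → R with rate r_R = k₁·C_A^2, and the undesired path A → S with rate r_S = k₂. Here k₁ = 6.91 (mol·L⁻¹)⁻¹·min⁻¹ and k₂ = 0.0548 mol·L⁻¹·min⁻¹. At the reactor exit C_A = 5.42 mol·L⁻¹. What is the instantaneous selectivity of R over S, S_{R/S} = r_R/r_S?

3704

S_{R/S} = r_R/r_S = (k₁·C_A^2)/(k₂) = (k₁/k₂)·C_A^2.
= (6.91×5.420^2) / (0.0548) = 203.0/0.05480 = 3704.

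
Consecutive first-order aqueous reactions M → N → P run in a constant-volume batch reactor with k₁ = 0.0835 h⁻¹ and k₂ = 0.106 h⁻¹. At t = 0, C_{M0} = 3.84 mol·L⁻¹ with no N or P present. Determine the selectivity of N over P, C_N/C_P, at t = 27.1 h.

The intermediate concentration in a first-order A→B→C sequence is C_N = k₁C_{M0}(e^(−k₁t) − e^(−k₂t))/(k₂−k₁).
e^(−k₁t) = e^(−0.0835×27.1) = e^(−2.263) = 0.1041; e^(−k₂t) = e^(−2.873) = 0.05655.
C_N = 0.0835×3.84/(0.106−0.0835) × (0.1041−0.05655) = 14.25×0.04750 = 0.6769 mol·L⁻¹.
C_M = C_{M0}e^(−k₁t) = 0.3996 mol·L⁻¹, so C_P = C_{M0}−C_M−C_N = 2.764 mol·L⁻¹; C_N/C_P = 0.245.

0.245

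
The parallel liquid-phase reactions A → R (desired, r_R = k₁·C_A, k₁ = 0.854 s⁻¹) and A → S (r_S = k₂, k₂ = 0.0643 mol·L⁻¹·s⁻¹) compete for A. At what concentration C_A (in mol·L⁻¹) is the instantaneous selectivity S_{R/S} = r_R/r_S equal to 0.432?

S_{R/S} = (k₁/k₂)·C_A ⇒ C_A = S·k₂/k₁.
= 0.432×0.0643/0.854 = 0.0325 mol·L⁻¹.

0.0325 mol·L⁻¹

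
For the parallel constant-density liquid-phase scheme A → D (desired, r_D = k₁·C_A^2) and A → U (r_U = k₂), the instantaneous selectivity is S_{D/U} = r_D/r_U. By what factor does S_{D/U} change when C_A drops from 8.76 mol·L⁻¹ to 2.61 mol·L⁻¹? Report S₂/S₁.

0.0888

S_{D/U} = (k₁/k₂)·C_A^2, so S₂/S₁ = (C_{A,2}/C_{A,1})^2.
= (2.61/8.76)^2 = (0.2979)^2 = 0.0888.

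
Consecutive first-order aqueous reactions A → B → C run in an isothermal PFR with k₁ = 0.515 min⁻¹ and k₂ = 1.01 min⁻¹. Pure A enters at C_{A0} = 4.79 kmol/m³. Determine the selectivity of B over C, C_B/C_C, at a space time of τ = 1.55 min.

0.839

Solving the coupled first-order balances gives C_B(τ) = [k₁/(k₂−k₁)]·C_{A0}·(e^(−k₁τ) − e^(−k₂τ)).
e^(−k₁τ) = e^(−0.515×1.55) = e^(−0.7983) = 0.4501; e^(−k₂τ) = e^(−1.566) = 0.2090.
C_B = 0.515×4.79/(1.01−0.515) × (0.4501−0.2090) = 4.984×0.2411 = 1.202 kmol/m³.
C_A = C_{A0}e^(−k₁τ) = 2.156 kmol/m³, so C_C = C_{A0}−C_A−C_B = 1.432 kmol/m³; C_B/C_C = 0.839.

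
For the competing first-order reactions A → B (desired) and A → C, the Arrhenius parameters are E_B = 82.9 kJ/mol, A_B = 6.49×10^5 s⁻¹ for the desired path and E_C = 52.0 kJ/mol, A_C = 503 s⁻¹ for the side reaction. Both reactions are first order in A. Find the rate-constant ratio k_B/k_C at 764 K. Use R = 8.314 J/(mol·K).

k_B/k_C = (A_B/A_C)·exp[−(E_B−E_C)/(RT)] = (A_B/A_C)·exp[(E_C−E_B)/(RT)].
(E_C−E_B)/(RT) = (52.0−82.9)×10³/(8.314×764) = -30900/6352 = -4.865.
k_B/k_C = (6.49×10^5/503)·exp(-4.865) = 1290 × 0.007714 = 9.95.

9.95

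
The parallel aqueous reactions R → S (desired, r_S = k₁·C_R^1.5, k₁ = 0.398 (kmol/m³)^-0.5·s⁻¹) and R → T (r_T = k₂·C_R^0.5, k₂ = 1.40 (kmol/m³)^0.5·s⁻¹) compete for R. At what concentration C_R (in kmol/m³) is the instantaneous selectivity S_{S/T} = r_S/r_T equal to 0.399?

1.40 kmol/m³

S_{S/T} = (k₁/k₂)·C_R ⇒ C_R = S·k₂/k₁.
= 0.399×1.40/0.398 = 1.40 kmol/m³.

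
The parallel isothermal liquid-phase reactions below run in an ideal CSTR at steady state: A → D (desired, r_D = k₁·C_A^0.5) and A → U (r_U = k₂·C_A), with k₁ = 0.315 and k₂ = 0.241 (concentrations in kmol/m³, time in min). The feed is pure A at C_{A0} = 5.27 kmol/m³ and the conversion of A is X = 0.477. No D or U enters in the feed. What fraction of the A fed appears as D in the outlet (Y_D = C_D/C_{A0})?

Exit C_A = C_{A0}(1−X) = 5.27×0.523 = 2.756 kmol/m³.
Rates in a CSTR are evaluated at the outlet concentration: r_D = 0.315×2.756^0.5 = 0.5230, r_U = 0.241×2.756 = 0.6642.
Fraction of consumed A going to D: r_D/(r_D+r_U) = 0.4405.
C_D = 0.4405·C_{A0}·X = 0.4405×5.27×0.477 = 1.11 kmol/m³; Y_D = C_D/C_{A0} = 0.210.

0.210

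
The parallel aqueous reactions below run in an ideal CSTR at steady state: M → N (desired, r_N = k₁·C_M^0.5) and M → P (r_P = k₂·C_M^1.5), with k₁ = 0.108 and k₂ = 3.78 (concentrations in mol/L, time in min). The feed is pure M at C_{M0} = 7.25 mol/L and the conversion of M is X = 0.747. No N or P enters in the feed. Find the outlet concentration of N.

Exit C_M = C_{M0}(1−X) = 7.25×0.253 = 1.834 mol/L.
Rates in a CSTR are evaluated at the outlet concentration: r_N = 0.108×1.834^0.5 = 0.1463, r_P = 3.78×1.834^1.5 = 9.390.
Fraction of consumed M going to N: r_N/(r_N+r_P) = 0.01534.
C_N = 0.01534·C_{M0}·X = 0.01534×7.25×0.747 = 0.0831 mol/L.

0.0831 mol/L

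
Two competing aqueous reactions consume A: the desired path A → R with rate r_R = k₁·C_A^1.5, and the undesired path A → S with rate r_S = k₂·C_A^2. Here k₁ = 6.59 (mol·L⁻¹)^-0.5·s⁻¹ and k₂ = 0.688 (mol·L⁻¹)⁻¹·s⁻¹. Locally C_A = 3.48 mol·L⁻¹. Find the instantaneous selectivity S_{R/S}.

S_{R/S} = r_R/r_S = (k₁·C_A^1.5)/(k₂·C_A^2) = (k₁/k₂)·C_A^-0.5.
= (6.59×3.480^1.5) / (0.688×3.480^2) = 42.78/8.332 = 5.13.
The undesired path is higher order in A, so low C_A (CSTR or dilute feed) favours R.

5.13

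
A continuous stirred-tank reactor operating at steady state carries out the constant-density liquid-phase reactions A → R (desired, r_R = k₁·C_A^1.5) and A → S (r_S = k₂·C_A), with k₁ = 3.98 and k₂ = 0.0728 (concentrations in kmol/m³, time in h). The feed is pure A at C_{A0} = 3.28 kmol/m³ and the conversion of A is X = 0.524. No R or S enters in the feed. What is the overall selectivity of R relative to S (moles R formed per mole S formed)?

68.3

Exit C_A = C_{A0}(1−X) = 3.28×0.476 = 1.561 kmol/m³.
A CSTR operates uniformly at the exit composition, giving r_R = 7.764 and r_S = 0.1137 (each k·C_A^n at C_A = 1.561).
Overall selectivity = C_R/C_S = r_Rτ/(r_Sτ) = r_R/r_S = 68.3.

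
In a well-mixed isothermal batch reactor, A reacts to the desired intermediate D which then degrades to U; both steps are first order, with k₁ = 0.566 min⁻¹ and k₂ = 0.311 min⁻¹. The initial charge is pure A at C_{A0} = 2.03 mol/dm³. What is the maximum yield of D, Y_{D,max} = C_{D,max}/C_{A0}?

0.482

At the optimum, C_{D,max}/C_{A0} = (k₁/k₂)^[k₂/(k₂−k₁)].
= (0.566/0.311)^(0.311/(0.311−0.566)) = (1.820)^(-1.220) = 0.4818.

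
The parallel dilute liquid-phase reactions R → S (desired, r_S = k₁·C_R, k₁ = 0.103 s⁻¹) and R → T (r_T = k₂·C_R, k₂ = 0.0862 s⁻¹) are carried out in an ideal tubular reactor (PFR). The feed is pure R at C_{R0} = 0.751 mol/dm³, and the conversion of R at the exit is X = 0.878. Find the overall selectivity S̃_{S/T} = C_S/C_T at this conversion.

C_R = C_{R0}(1−X) = 0.09162 mol/dm³.
Both paths are first order in R, so the instantaneous fraction to S is constant: dC_S/d(−C_R) = k₁/(k₁+k₂) = 0.5444.
C_S = 0.5444·(C_{R0}−C_R) = 0.5444×0.6594 = 0.359 mol/dm³.
C_T = (C_{R0}−C_R)−C_S = 0.3004 mol/dm³; S̃_{S/T} = 0.3590/0.3004 = 1.19.

1.19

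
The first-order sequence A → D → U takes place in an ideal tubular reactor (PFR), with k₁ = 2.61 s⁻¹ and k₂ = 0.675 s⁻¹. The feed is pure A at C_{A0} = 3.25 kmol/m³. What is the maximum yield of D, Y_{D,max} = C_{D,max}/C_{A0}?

0.624

Evaluating C_D at τ_opt = ln(k₂/k₁)/(k₂−k₁) gives C_{D,max}/C_{A0} = (k₁/k₂)^[k₂/(k₂−k₁)].
= (2.61/0.675)^(0.675/(0.675−2.61)) = (3.867)^(-0.3488) = 0.6239.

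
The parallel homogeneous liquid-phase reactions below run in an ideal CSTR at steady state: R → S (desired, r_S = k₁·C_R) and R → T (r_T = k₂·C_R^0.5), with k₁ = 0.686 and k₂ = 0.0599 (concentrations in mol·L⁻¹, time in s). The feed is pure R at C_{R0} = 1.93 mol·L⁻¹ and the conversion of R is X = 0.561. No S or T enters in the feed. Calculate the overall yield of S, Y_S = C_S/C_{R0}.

Exit C_R = C_{R0}(1−X) = 1.93×0.439 = 0.8473 mol·L⁻¹.
In a CSTR the entire volume is at exit conditions, so r_S = 0.686×0.8473 = 0.5812 and r_T = 0.0599×0.8473^0.5 = 0.05514.
Fraction of consumed R going to S: r_S/(r_S+r_T) = 0.9134.
C_S = 0.9134·C_{R0}·X = 0.9134×1.93×0.561 = 0.989 mol·L⁻¹; Y_S = C_S/C_{R0} = 0.512.

0.512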